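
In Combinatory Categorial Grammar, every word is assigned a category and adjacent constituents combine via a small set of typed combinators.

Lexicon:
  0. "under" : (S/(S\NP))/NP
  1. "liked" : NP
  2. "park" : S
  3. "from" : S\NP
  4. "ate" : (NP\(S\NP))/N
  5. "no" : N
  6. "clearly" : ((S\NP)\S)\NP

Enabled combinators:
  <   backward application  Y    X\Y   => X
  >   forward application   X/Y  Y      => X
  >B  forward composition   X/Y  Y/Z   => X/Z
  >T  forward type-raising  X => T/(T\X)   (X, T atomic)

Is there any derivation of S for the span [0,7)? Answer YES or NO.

YES

[0,7] S   >
  [0,2] S/(S\NP)   >
    [0,1] "under" : (S/(S\NP))/NP
    [1,2] "liked" : NP
  [2,7] S\NP   <
    [2,3] "park" : S
    [3,7] (S\NP)\S   <
      [3,6] NP   <
        [3,4] "from" : S\NP
        [4,6] NP\(S\NP)   >
          [4,5] "ate" : (NP\(S\NP))/N
          [5,6] "no" : N
      [6,7] "clearly" : ((S\NP)\S)\NP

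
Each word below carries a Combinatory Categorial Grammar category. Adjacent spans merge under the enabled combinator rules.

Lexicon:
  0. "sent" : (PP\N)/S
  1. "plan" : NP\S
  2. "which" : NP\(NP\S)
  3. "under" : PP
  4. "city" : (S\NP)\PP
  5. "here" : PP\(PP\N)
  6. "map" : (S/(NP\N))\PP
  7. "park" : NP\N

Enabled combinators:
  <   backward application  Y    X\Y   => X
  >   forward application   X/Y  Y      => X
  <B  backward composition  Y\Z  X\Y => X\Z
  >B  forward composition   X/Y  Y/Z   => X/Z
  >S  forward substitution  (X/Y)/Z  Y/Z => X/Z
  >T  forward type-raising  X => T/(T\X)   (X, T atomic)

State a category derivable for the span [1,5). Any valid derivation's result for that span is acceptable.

S

[0,8] S   >
  [0,7] S/(NP\N)   <
    [0,6] PP   <
      [0,5] PP\N   >
        [0,1] "sent" : (PP\N)/S
        [1,5] S   <
          [1,3] NP   <
            [1,2] "plan" : NP\S
            [2,3] "which" : NP\(NP\S)
          [3,5] S\NP   <
            [3,4] "under" : PP
            [4,5] "city" : (S\NP)\PP
      [5,6] "here" : PP\(PP\N)
    [6,7] "map" : (S/(NP\N))\PP
  [7,8] "park" : NP\N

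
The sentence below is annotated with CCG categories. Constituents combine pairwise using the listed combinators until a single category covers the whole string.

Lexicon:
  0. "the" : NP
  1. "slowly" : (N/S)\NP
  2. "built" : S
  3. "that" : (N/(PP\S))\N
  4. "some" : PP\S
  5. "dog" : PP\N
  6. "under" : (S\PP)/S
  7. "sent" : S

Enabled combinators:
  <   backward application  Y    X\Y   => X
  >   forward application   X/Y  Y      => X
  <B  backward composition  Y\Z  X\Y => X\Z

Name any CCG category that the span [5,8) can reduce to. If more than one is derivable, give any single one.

[0,8] S   <
  [0,5] N   >
    [0,4] N/(PP\S)   <
      [0,3] N   >
        [0,2] N/S   <
          [0,1] "the" : NP
          [1,2] "slowly" : (N/S)\NP
        [2,3] "built" : S
      [3,4] "that" : (N/(PP\S))\N
    [4,5] "some" : PP\S
  [5,8] S\N   <B
    [5,6] "dog" : PP\N
    [6,8] S\PP   >
      [6,7] "under" : (S\PP)/S
      [7,8] "sent" : S

S\N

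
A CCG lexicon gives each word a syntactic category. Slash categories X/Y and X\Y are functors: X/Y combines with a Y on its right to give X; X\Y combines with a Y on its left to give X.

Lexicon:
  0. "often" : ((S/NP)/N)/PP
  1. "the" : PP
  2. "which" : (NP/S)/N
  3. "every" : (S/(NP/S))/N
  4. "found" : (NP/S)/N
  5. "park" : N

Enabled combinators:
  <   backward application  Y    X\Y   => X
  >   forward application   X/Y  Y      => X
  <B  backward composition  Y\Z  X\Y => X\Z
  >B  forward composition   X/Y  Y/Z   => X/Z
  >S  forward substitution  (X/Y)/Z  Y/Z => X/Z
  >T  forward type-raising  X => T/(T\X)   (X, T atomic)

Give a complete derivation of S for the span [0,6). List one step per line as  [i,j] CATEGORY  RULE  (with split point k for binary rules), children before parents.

[0,6] S   >
  [0,5] S/N   >S
    [0,2] (S/NP)/N   >
      [0,1] "often" : ((S/NP)/N)/PP
      [1,2] "the" : PP
    [2,5] NP/N   >S
      [2,3] "which" : (NP/S)/N
      [3,5] S/N   >S
        [3,4] "every" : (S/(NP/S))/N
        [4,5] "found" : (NP/S)/N
  [5,6] "park" : N

[0,1] ((S/NP)/N)/PP  lex  "often"
[1,2] PP  lex  "the"
[0,2] (S/NP)/N  >  k=1
[2,3] (NP/S)/N  lex  "which"
[3,4] (S/(NP/S))/N  lex  "every"
[4,5] (NP/S)/N  lex  "found"
[3,5] S/N  >S  k=4
[2,5] NP/N  >S  k=3
[0,5] S/N  >S  k=2
[5,6] N  lex  "park"
[0,6] S  >  k=5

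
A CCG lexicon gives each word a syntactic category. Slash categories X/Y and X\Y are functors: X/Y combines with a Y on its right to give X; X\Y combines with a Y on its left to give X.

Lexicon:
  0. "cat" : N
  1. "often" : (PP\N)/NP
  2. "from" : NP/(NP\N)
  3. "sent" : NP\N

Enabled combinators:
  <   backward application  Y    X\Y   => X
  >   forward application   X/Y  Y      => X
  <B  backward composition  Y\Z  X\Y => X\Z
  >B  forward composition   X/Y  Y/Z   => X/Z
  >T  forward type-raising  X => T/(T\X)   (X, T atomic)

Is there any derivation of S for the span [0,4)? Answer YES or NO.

NO

N (PP\N)/NP NP/(NP\N) NP\N
CKY chart[0,4] = {N/(N\PP), NP/(NP\PP), PP, PP/(NP\NP), PP/(PP\PP), S/(S\PP)}; S ∉ chart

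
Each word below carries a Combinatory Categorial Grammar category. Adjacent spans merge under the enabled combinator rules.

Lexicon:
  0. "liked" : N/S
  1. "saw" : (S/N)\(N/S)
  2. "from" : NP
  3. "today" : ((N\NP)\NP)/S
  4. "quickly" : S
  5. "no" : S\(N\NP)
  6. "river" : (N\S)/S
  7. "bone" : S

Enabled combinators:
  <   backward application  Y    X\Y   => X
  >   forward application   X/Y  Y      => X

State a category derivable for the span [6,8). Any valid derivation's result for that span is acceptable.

N\S

[0,8] S   >
  [0,2] S/N   <
    [0,1] "liked" : N/S
    [1,2] "saw" : (S/N)\(N/S)
  [2,8] N   <
    [2,6] S   <
      [2,5] N\NP   <
        [2,3] "from" : NP
        [3,5] (N\NP)\NP   >
          [3,4] "today" : ((N\NP)\NP)/S
          [4,5] "quickly" : S
      [5,6] "no" : S\(N\NP)
    [6,8] N\S   >
      [6,7] "river" : (N\S)/S
      [7,8] "bone" : S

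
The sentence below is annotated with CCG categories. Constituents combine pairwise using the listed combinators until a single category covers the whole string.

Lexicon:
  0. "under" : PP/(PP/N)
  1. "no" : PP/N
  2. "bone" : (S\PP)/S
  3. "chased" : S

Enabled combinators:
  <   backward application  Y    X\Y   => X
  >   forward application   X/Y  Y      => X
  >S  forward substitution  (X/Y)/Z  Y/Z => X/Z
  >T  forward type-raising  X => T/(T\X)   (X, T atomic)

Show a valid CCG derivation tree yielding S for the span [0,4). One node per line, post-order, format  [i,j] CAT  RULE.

[0,4] S   <
  [0,2] PP   >
    [0,1] "under" : PP/(PP/N)
    [1,2] "no" : PP/N
  [2,4] S\PP   >
    [2,3] "bone" : (S\PP)/S
    [3,4] "chased" : S

[0,1] PP/(PP/N)  lex  "under"
[1,2] PP/N  lex  "no"
[0,2] PP  >  k=1
[2,3] (S\PP)/S  lex  "bone"
[3,4] S  lex  "chased"
[2,4] S\PP  >  k=3
[0,4] S  <  k=2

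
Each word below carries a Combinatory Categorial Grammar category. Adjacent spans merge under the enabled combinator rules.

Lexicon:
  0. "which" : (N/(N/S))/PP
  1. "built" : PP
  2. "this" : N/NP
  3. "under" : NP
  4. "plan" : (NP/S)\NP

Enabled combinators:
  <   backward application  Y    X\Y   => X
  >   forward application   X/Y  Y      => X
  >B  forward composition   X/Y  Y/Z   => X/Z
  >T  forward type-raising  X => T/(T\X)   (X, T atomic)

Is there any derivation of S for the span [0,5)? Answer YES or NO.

NO

(N/(N/S))/PP PP N/NP NP (NP/S)\NP
CKY chart[0,5] = {N, N/(N\N), NP/(NP\N), PP/(PP\N), S/(S\N)}; S ∉ chart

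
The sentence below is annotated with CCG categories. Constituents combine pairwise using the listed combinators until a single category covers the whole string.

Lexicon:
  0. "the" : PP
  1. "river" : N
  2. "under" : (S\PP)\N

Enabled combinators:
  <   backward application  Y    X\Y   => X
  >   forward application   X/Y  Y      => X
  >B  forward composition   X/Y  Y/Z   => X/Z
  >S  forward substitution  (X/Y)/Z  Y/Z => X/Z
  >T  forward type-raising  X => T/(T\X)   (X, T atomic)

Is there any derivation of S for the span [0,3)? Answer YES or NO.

[0,3] S   <
  [0,1] "the" : PP
  [1,3] S\PP   <
    [1,2] "river" : N
    [2,3] "under" : (S\PP)\N

YES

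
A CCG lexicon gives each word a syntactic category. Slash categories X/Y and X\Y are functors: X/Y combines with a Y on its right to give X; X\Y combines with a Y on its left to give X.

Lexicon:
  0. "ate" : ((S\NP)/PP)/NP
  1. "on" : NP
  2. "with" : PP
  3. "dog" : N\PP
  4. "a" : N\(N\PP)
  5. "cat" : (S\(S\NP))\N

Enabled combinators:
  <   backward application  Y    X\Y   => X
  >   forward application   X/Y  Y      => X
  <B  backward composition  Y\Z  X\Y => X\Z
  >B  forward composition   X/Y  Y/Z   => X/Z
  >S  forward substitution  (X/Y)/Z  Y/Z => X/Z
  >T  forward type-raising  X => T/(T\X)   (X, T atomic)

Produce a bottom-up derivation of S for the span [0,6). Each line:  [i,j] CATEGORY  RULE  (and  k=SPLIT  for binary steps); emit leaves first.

[0,1] ((S\NP)/PP)/NP  lex  "ate"
[1,2] NP  lex  "on"
[0,2] (S\NP)/PP  >  k=1
[2,3] PP  lex  "with"
[0,3] S\NP  >  k=2
[3,4] N\PP  lex  "dog"
[4,5] N\(N\PP)  lex  "a"
[3,5] N  <  k=4
[5,6] (S\(S\NP))\N  lex  "cat"
[3,6] S\(S\NP)  <  k=5
[0,6] S  <  k=3

[0,6] S   <
  [0,3] S\NP   >
    [0,2] (S\NP)/PP   >
      [0,1] "ate" : ((S\NP)/PP)/NP
      [1,2] "on" : NP
    [2,3] "with" : PP
  [3,6] S\(S\NP)   <
    [3,5] N   <
      [3,4] "dog" : N\PP
      [4,5] "a" : N\(N\PP)
    [5,6] "cat" : (S\(S\NP))\N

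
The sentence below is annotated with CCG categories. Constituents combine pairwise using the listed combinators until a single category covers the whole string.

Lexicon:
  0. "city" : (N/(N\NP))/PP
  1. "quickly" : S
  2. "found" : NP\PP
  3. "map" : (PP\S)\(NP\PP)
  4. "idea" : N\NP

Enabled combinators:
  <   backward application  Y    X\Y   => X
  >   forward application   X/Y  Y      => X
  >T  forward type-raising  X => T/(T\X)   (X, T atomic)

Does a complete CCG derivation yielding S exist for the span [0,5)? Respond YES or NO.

(N/(N\NP))/PP S NP\PP (PP\S)\(NP\PP) N\NP
CKY chart[0,5] = {N, N/(N\N), NP/(NP\N), PP/(PP\N), S/(S\N)}; S ∉ chart

NO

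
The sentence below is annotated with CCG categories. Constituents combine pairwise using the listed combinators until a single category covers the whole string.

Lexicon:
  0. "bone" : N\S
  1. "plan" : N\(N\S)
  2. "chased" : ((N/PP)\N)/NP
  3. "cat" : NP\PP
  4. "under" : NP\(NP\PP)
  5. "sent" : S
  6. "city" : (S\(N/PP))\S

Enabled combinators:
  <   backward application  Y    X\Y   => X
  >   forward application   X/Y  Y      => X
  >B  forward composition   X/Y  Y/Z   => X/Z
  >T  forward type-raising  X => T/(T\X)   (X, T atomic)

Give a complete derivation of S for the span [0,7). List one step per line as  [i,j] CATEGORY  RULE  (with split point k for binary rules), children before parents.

[0,1] N\S  lex  "bone"
[1,2] N\(N\S)  lex  "plan"
[0,2] N  <  k=1
[2,3] ((N/PP)\N)/NP  lex  "chased"
[3,4] NP\PP  lex  "cat"
[4,5] NP\(NP\PP)  lex  "under"
[3,5] NP  <  k=4
[2,5] (N/PP)\N  >  k=3
[0,5] N/PP  <  k=2
[5,6] S  lex  "sent"
[6,7] (S\(N/PP))\S  lex  "city"
[5,7] S\(N/PP)  <  k=6
[0,7] S  <  k=5

[0,7] S   <
  [0,5] N/PP   <
    [0,2] N   <
      [0,1] "bone" : N\S
      [1,2] "plan" : N\(N\S)
    [2,5] (N/PP)\N   >
      [2,3] "chased" : ((N/PP)\N)/NP
      [3,5] NP   <
        [3,4] "cat" : NP\PP
        [4,5] "under" : NP\(NP\PP)
  [5,7] S\(N/PP)   <
    [5,6] "sent" : S
    [6,7] "city" : (S\(N/PP))\S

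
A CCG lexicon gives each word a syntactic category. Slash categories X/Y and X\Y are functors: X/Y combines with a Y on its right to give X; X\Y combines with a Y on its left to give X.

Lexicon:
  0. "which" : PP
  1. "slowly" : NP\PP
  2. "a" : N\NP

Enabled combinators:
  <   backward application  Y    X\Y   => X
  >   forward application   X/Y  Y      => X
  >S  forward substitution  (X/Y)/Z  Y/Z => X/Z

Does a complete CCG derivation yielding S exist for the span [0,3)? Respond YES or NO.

PP NP\PP N\NP
CKY chart[0,3] = {N}; S ∉ chart

NO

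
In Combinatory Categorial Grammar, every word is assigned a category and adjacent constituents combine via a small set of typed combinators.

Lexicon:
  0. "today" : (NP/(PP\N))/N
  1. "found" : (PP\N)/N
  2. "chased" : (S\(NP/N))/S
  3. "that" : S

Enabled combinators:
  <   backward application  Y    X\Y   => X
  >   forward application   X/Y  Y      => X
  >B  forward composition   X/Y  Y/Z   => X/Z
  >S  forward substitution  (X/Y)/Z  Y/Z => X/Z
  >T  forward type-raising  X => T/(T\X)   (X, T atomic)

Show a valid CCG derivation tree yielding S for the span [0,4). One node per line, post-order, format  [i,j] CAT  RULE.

[0,1] (NP/(PP\N))/N  lex  "today"
[1,2] (PP\N)/N  lex  "found"
[0,2] NP/N  >S  k=1
[2,3] (S\(NP/N))/S  lex  "chased"
[3,4] S  lex  "that"
[2,4] S\(NP/N)  >  k=3
[0,4] S  <  k=2

[0,4] S   <
  [0,2] NP/N   >S
    [0,1] "today" : (NP/(PP\N))/N
    [1,2] "found" : (PP\N)/N
  [2,4] S\(NP/N)   >
    [2,3] "chased" : (S\(NP/N))/S
    [3,4] "that" : S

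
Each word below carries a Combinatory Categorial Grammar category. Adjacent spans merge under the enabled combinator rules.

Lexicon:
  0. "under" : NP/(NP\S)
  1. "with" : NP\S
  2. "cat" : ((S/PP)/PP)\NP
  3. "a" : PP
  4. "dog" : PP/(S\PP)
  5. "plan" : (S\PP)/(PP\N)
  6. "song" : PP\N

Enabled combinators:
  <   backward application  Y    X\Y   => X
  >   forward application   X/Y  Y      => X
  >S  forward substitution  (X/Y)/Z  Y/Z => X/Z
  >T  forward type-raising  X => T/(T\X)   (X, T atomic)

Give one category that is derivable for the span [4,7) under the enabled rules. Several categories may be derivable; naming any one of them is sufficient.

[0,7] S   >
  [0,4] S/PP   >
    [0,3] (S/PP)/PP   <
      [0,2] NP   >
        [0,1] "under" : NP/(NP\S)
        [1,2] "with" : NP\S
      [2,3] "cat" : ((S/PP)/PP)\NP
    [3,4] "a" : PP
  [4,7] PP   >
    [4,5] "dog" : PP/(S\PP)
    [5,7] S\PP   >
      [5,6] "plan" : (S\PP)/(PP\N)
      [6,7] "song" : PP\N

PP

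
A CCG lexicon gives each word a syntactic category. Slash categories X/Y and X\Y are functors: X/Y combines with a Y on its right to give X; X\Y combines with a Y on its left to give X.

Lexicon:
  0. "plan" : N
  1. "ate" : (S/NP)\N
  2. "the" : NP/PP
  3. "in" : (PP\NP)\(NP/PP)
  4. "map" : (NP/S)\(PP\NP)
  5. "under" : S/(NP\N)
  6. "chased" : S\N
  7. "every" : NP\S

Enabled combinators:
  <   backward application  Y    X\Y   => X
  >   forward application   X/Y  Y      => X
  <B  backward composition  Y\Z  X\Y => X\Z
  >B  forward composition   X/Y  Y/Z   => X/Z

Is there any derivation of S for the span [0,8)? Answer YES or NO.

YES

[0,8] S   >
  [0,2] S/NP   <
    [0,1] "plan" : N
    [1,2] "ate" : (S/NP)\N
  [2,8] NP   >
    [2,5] NP/S   <
      [2,4] PP\NP   <
        [2,3] "the" : NP/PP
        [3,4] "in" : (PP\NP)\(NP/PP)
      [4,5] "map" : (NP/S)\(PP\NP)
    [5,8] S   >
      [5,6] "under" : S/(NP\N)
      [6,8] NP\N   <B
        [6,7] "chased" : S\N
        [7,8] "every" : NP\S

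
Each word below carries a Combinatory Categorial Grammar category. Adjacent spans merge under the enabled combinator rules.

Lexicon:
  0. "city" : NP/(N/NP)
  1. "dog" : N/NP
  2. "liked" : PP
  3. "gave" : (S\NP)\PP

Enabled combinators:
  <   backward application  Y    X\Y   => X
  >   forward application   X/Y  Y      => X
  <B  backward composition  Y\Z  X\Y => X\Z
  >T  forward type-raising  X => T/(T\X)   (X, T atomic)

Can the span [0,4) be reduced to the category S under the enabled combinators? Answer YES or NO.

YES

[0,4] S   <
  [0,2] NP   >
    [0,1] "city" : NP/(N/NP)
    [1,2] "dog" : N/NP
  [2,4] S\NP   <
    [2,3] "liked" : PP
    [3,4] "gave" : (S\NP)\PP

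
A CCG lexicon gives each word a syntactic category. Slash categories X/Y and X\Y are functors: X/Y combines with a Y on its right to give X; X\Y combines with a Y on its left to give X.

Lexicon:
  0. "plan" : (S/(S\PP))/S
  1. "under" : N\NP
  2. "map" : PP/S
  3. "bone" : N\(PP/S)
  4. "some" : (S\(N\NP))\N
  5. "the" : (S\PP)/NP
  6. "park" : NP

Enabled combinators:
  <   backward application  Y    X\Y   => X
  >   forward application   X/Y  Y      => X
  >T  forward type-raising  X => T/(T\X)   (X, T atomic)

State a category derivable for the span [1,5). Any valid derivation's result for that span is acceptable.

S

[0,7] S   >
  [0,5] S/(S\PP)   >
    [0,1] "plan" : (S/(S\PP))/S
    [1,5] S   <
      [1,2] "under" : N\NP
      [2,5] S\(N\NP)   <
        [2,4] N   <
          [2,3] "map" : PP/S
          [3,4] "bone" : N\(PP/S)
        [4,5] "some" : (S\(N\NP))\N
  [5,7] S\PP   >
    [5,6] "the" : (S\PP)/NP
    [6,7] "park" : NP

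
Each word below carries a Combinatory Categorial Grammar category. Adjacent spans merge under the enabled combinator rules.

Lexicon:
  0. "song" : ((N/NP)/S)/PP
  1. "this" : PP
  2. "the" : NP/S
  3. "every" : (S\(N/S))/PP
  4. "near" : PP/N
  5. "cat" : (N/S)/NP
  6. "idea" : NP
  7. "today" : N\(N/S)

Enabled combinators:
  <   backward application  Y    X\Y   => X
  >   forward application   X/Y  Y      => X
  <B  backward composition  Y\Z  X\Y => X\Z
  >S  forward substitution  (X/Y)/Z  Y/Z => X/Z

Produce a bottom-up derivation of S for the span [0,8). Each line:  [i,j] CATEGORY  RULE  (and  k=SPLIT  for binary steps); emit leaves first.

[0,8] S   <
  [0,3] N/S   >S
    [0,2] (N/NP)/S   >
      [0,1] "song" : ((N/NP)/S)/PP
      [1,2] "this" : PP
    [2,3] "the" : NP/S
  [3,8] S\(N/S)   >
    [3,4] "every" : (S\(N/S))/PP
    [4,8] PP   >
      [4,5] "near" : PP/N
      [5,8] N   <
        [5,7] N/S   >
          [5,6] "cat" : (N/S)/NP
          [6,7] "idea" : NP
        [7,8] "today" : N\(N/S)

[0,1] ((N/NP)/S)/PP  lex  "song"
[1,2] PP  lex  "this"
[0,2] (N/NP)/S  >  k=1
[2,3] NP/S  lex  "the"
[0,3] N/S  >S  k=2
[3,4] (S\(N/S))/PP  lex  "every"
[4,5] PP/N  lex  "near"
[5,6] (N/S)/NP  lex  "cat"
[6,7] NP  lex  "idea"
[5,7] N/S  >  k=6
[7,8] N\(N/S)  lex  "today"
[5,8] N  <  k=7
[4,8] PP  >  k=5
[3,8] S\(N/S)  >  k=4
[0,8] S  <  k=3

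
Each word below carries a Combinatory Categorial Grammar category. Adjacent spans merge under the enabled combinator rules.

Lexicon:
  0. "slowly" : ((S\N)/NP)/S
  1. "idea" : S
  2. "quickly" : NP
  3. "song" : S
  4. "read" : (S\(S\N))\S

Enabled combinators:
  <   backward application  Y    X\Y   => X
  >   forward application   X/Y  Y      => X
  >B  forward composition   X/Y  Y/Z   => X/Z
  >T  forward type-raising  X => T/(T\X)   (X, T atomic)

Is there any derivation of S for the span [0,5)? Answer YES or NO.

YES

[0,5] S   <
  [0,3] S\N   >
    [0,2] (S\N)/NP   >
      [0,1] "slowly" : ((S\N)/NP)/S
      [1,2] "idea" : S
    [2,3] "quickly" : NP
  [3,5] S\(S\N)   <
    [3,4] "song" : S
    [4,5] "read" : (S\(S\N))\S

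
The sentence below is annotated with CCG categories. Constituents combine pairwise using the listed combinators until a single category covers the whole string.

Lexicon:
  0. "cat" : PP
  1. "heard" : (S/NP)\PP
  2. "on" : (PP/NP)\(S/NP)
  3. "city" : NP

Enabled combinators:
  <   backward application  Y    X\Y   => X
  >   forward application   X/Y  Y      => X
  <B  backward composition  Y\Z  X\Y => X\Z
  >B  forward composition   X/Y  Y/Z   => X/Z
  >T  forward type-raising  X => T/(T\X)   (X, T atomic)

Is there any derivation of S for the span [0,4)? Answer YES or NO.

NO

PP (S/NP)\PP (PP/NP)\(S/NP) NP
CKY chart[0,4] = {N/(N\PP), NP/(NP\PP), PP, PP/(NP\NP), PP/(PP\PP), S/(S\PP)}; S ∉ chart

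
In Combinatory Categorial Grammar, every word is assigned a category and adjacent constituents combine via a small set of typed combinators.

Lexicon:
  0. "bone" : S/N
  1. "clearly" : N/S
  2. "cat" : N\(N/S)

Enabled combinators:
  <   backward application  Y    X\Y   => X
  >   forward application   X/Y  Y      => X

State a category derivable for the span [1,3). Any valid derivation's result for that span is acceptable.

N

[0,3] S   >
  [0,1] "bone" : S/N
  [1,3] N   <
    [1,2] "clearly" : N/S
    [2,3] "cat" : N\(N/S)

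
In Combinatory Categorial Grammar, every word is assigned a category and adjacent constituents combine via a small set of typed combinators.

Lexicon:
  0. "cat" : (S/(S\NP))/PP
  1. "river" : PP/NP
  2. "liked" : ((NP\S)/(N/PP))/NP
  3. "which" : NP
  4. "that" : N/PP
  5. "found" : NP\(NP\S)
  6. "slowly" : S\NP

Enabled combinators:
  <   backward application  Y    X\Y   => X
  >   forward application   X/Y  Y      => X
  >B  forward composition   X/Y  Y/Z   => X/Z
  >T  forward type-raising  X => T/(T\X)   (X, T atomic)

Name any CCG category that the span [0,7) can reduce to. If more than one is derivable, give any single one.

S

[0,7] S   >
  [0,6] S/(S\NP)   >
    [0,1] "cat" : (S/(S\NP))/PP
    [1,6] PP   >
      [1,2] "river" : PP/NP
      [2,6] NP   <
        [2,5] NP\S   >
          [2,4] (NP\S)/(N/PP)   >
            [2,3] "liked" : ((NP\S)/(N/PP))/NP
            [3,4] "which" : NP
          [4,5] "that" : N/PP
        [5,6] "found" : NP\(NP\S)
  [6,7] "slowly" : S\NP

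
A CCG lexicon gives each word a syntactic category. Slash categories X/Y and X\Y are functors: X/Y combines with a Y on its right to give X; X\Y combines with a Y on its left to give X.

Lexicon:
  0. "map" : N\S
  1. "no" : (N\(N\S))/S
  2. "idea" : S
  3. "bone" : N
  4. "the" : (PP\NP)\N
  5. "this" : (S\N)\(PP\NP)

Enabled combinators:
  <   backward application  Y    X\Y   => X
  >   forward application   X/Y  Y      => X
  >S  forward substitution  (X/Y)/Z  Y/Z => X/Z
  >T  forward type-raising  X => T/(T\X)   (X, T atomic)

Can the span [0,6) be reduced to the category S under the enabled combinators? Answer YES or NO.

YES

[0,6] S   <
  [0,3] N   <
    [0,1] "map" : N\S
    [1,3] N\(N\S)   >
      [1,2] "no" : (N\(N\S))/S
      [2,3] "idea" : S
  [3,6] S\N   <
    [3,5] PP\NP   <
      [3,4] "bone" : N
      [4,5] "the" : (PP\NP)\N
    [5,6] "this" : (S\N)\(PP\NP)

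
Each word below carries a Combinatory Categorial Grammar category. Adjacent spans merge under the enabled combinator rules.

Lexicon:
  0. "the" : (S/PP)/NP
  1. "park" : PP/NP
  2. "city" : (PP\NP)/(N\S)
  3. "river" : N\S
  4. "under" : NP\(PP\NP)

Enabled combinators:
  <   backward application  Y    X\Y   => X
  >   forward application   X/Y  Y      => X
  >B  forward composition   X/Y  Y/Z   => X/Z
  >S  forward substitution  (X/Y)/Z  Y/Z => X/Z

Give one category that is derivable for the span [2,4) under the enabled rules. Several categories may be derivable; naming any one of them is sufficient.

[0,5] S   >
  [0,2] S/NP   >S
    [0,1] "the" : (S/PP)/NP
    [1,2] "park" : PP/NP
  [2,5] NP   <
    [2,4] PP\NP   >
      [2,3] "city" : (PP\NP)/(N\S)
      [3,4] "river" : N\S
    [4,5] "under" : NP\(PP\NP)

PP\NP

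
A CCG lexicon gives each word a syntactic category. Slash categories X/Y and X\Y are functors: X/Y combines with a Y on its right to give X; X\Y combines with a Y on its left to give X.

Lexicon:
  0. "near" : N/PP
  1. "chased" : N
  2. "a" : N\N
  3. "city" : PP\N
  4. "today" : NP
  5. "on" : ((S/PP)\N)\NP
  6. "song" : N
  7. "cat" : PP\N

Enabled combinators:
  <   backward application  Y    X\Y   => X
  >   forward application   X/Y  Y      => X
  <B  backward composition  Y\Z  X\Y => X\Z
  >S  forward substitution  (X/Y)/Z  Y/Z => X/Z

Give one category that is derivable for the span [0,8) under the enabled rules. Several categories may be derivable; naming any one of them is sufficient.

S

[0,8] S   >
  [0,6] S/PP   <
    [0,4] N   >
      [0,1] "near" : N/PP
      [1,4] PP   <
        [1,2] "chased" : N
        [2,4] PP\N   <B
          [2,3] "a" : N\N
          [3,4] "city" : PP\N
    [4,6] (S/PP)\N   <
      [4,5] "today" : NP
      [5,6] "on" : ((S/PP)\N)\NP
  [6,8] PP   <
    [6,7] "song" : N
    [7,8] "cat" : PP\N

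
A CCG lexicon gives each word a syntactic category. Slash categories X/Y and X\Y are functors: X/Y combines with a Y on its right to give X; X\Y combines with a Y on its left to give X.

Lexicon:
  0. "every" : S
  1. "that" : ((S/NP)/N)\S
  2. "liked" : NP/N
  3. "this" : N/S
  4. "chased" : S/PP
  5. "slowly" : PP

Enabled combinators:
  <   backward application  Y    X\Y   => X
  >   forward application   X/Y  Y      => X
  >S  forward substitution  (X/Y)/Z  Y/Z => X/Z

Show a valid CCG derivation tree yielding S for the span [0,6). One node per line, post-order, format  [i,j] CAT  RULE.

[0,1] S  lex  "every"
[1,2] ((S/NP)/N)\S  lex  "that"
[0,2] (S/NP)/N  <  k=1
[2,3] NP/N  lex  "liked"
[0,3] S/N  >S  k=2
[3,4] N/S  lex  "this"
[4,5] S/PP  lex  "chased"
[5,6] PP  lex  "slowly"
[4,6] S  >  k=5
[3,6] N  >  k=4
[0,6] S  >  k=3

[0,6] S   >
  [0,3] S/N   >S
    [0,2] (S/NP)/N   <
      [0,1] "every" : S
      [1,2] "that" : ((S/NP)/N)\S
    [2,3] "liked" : NP/N
  [3,6] N   >
    [3,4] "this" : N/S
    [4,6] S   >
      [4,5] "chased" : S/PP
      [5,6] "slowly" : PP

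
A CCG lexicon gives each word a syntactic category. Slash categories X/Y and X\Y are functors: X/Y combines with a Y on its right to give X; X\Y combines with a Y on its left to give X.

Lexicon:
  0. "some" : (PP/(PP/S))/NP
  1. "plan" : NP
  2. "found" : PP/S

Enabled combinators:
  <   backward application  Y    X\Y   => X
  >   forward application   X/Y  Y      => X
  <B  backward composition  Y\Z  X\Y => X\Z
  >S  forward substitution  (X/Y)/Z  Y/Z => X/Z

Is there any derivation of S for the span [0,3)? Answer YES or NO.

(PP/(PP/S))/NP NP PP/S
CKY chart[0,3] = {PP}; S ∉ chart

NO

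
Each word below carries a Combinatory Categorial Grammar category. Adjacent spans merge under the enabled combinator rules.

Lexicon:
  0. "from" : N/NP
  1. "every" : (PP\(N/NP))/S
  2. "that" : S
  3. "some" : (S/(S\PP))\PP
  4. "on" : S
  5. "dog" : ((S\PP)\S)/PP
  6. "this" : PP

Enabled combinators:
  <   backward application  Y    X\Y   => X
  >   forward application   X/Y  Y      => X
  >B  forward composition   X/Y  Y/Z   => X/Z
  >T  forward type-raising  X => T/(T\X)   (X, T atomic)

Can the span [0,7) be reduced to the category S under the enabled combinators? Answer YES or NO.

[0,7] S   >
  [0,4] S/(S\PP)   <
    [0,3] PP   <
      [0,1] "from" : N/NP
      [1,3] PP\(N/NP)   >
        [1,2] "every" : (PP\(N/NP))/S
        [2,3] "that" : S
    [3,4] "some" : (S/(S\PP))\PP
  [4,7] S\PP   <
    [4,5] "on" : S
    [5,7] (S\PP)\S   >
      [5,6] "dog" : ((S\PP)\S)/PP
      [6,7] "this" : PP

YES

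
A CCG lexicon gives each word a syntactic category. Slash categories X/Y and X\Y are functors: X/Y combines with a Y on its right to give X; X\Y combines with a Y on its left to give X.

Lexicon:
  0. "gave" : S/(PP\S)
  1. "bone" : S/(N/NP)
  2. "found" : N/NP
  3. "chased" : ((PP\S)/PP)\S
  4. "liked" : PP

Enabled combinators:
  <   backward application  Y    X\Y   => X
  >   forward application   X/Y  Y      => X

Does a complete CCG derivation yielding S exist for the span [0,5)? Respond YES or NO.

YES

[0,5] S   >
  [0,1] "gave" : S/(PP\S)
  [1,5] PP\S   >
    [1,4] (PP\S)/PP   <
      [1,3] S   >
        [1,2] "bone" : S/(N/NP)
        [2,3] "found" : N/NP
      [3,4] "chased" : ((PP\S)/PP)\S
    [4,5] "liked" : PP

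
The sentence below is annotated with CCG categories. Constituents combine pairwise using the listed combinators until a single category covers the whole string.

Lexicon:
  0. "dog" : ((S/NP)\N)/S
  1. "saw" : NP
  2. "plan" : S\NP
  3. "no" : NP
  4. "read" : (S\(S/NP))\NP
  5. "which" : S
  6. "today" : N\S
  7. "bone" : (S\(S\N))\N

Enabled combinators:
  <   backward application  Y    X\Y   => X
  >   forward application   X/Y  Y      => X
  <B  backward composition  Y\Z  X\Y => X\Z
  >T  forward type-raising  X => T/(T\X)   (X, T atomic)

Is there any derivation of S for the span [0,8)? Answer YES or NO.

YES

[0,8] S   <
  [0,5] S\N   <B
    [0,3] (S/NP)\N   >
      [0,1] "dog" : ((S/NP)\N)/S
      [1,3] S   <
        [1,2] "saw" : NP
        [2,3] "plan" : S\NP
    [3,5] S\(S/NP)   <
      [3,4] "no" : NP
      [4,5] "read" : (S\(S/NP))\NP
  [5,8] S\(S\N)   <
    [5,7] N   >
      [5,6] N/(N\S)   >T
        [5,6] "which" : S
      [6,7] "today" : N\S
    [7,8] "bone" : (S\(S\N))\N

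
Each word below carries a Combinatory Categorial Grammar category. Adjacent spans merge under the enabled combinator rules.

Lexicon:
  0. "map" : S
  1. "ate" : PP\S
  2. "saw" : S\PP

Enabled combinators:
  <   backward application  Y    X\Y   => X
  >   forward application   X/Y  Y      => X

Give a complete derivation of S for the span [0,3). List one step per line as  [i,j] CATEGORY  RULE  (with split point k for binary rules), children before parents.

[0,3] S   <
  [0,2] PP   <
    [0,1] "map" : S
    [1,2] "ate" : PP\S
  [2,3] "saw" : S\PP

[0,1] S  lex  "map"
[1,2] PP\S  lex  "ate"
[0,2] PP  <  k=1
[2,3] S\PP  lex  "saw"
[0,3] S  <  k=2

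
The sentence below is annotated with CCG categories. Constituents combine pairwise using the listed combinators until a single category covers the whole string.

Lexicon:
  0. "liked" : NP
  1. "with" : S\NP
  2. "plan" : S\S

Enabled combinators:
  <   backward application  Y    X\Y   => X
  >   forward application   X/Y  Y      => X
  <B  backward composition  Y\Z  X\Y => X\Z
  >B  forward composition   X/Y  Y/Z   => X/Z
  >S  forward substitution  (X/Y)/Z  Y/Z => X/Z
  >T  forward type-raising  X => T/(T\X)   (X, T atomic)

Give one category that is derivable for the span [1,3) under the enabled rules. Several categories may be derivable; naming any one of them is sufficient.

[0,3] S   >
  [0,1] S/(S\NP)   >T
    [0,1] "liked" : NP
  [1,3] S\NP   <B
    [1,2] "with" : S\NP
    [2,3] "plan" : S\S

S\NP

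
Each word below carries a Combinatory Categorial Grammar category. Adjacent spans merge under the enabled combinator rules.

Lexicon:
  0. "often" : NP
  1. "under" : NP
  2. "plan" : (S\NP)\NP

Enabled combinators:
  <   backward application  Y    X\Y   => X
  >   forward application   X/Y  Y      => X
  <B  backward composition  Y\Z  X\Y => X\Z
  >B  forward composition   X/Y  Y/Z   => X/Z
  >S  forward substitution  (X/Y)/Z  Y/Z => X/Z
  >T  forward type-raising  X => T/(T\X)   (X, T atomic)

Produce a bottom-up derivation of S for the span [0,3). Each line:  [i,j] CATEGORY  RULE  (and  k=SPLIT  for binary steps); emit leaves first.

[0,1] NP  lex  "often"
[0,1] S/(S\NP)  >T
[1,2] NP  lex  "under"
[2,3] (S\NP)\NP  lex  "plan"
[1,3] S\NP  <  k=2
[0,3] S  >  k=1

[0,3] S   >
  [0,1] S/(S\NP)   >T
    [0,1] "often" : NP
  [1,3] S\NP   <
    [1,2] "under" : NP
    [2,3] "plan" : (S\NP)\NP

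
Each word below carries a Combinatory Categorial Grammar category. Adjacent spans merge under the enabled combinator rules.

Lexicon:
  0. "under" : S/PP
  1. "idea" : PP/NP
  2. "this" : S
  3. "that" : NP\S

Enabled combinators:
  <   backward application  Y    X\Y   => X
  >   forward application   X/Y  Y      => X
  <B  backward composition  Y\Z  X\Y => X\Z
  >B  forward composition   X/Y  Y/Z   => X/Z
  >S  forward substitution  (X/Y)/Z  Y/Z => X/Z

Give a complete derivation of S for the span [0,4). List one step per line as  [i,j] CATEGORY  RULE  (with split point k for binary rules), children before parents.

[0,1] S/PP  lex  "under"
[1,2] PP/NP  lex  "idea"
[2,3] S  lex  "this"
[3,4] NP\S  lex  "that"
[2,4] NP  <  k=3
[1,4] PP  >  k=2
[0,4] S  >  k=1

[0,4] S   >
  [0,1] "under" : S/PP
  [1,4] PP   >
    [1,2] "idea" : PP/NP
    [2,4] NP   <
      [2,3] "this" : S
      [3,4] "that" : NP\S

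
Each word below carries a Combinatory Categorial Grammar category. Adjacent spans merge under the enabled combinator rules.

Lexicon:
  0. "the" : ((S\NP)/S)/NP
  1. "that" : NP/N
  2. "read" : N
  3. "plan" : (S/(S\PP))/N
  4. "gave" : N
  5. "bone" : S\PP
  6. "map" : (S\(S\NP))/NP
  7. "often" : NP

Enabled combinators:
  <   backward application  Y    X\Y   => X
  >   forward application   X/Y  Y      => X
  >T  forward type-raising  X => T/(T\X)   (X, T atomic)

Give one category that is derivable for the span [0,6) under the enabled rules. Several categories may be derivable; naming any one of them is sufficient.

S\NP

[0,8] S   <
  [0,6] S\NP   >
    [0,3] (S\NP)/S   >
      [0,1] "the" : ((S\NP)/S)/NP
      [1,3] NP   >
        [1,2] "that" : NP/N
        [2,3] "read" : N
    [3,6] S   >
      [3,5] S/(S\PP)   >
        [3,4] "plan" : (S/(S\PP))/N
        [4,5] "gave" : N
      [5,6] "bone" : S\PP
  [6,8] S\(S\NP)   >
    [6,7] "map" : (S\(S\NP))/NP
    [7,8] "often" : NP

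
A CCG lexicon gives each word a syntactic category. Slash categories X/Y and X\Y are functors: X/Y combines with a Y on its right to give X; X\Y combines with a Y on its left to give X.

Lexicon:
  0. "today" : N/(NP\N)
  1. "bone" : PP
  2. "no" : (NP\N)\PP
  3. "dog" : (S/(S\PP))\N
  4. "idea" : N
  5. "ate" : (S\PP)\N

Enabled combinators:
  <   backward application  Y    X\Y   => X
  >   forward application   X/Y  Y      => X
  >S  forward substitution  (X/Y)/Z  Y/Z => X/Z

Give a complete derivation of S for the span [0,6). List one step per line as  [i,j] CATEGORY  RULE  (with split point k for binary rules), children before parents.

[0,1] N/(NP\N)  lex  "today"
[1,2] PP  lex  "bone"
[2,3] (NP\N)\PP  lex  "no"
[1,3] NP\N  <  k=2
[0,3] N  >  k=1
[3,4] (S/(S\PP))\N  lex  "dog"
[0,4] S/(S\PP)  <  k=3
[4,5] N  lex  "idea"
[5,6] (S\PP)\N  lex  "ate"
[4,6] S\PP  <  k=5
[0,6] S  >  k=4

[0,6] S   >
  [0,4] S/(S\PP)   <
    [0,3] N   >
      [0,1] "today" : N/(NP\N)
      [1,3] NP\N   <
        [1,2] "bone" : PP
        [2,3] "no" : (NP\N)\PP
    [3,4] "dog" : (S/(S\PP))\N
  [4,6] S\PP   <
    [4,5] "idea" : N
    [5,6] "ate" : (S\PP)\N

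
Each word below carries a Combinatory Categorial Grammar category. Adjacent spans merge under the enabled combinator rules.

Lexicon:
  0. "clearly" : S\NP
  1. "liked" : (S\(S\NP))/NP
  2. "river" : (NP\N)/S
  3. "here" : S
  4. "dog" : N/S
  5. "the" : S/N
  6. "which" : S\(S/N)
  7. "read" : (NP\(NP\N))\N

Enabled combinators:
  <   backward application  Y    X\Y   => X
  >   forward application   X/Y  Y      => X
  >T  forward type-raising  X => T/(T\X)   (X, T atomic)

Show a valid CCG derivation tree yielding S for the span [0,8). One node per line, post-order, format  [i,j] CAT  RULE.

[0,1] S\NP  lex  "clearly"
[1,2] (S\(S\NP))/NP  lex  "liked"
[2,3] (NP\N)/S  lex  "river"
[3,4] S  lex  "here"
[2,4] NP\N  >  k=3
[4,5] N/S  lex  "dog"
[5,6] S/N  lex  "the"
[6,7] S\(S/N)  lex  "which"
[5,7] S  <  k=6
[4,7] N  >  k=5
[7,8] (NP\(NP\N))\N  lex  "read"
[4,8] NP\(NP\N)  <  k=7
[2,8] NP  <  k=4
[1,8] S\(S\NP)  >  k=2
[0,8] S  <  k=1

[0,8] S   <
  [0,1] "clearly" : S\NP
  [1,8] S\(S\NP)   >
    [1,2] "liked" : (S\(S\NP))/NP
    [2,8] NP   <
      [2,4] NP\N   >
        [2,3] "river" : (NP\N)/S
        [3,4] "here" : S
      [4,8] NP\(NP\N)   <
        [4,7] N   >
          [4,5] "dog" : N/S
          [5,7] S   <
            [5,6] "the" : S/N
            [6,7] "which" : S\(S/N)
        [7,8] "read" : (NP\(NP\N))\N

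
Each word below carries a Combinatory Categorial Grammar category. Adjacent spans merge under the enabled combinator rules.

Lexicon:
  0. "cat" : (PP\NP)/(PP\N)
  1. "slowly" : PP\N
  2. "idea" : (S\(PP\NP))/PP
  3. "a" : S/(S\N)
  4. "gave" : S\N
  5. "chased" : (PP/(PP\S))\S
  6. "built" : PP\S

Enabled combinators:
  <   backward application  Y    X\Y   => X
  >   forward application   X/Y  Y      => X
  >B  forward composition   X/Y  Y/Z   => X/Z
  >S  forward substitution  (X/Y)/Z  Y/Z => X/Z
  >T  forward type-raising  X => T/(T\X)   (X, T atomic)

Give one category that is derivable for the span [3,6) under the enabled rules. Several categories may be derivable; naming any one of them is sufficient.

PP/(PP\S)

[0,7] S   <
  [0,2] PP\NP   >
    [0,1] "cat" : (PP\NP)/(PP\N)
    [1,2] "slowly" : PP\N
  [2,7] S\(PP\NP)   >
    [2,3] "idea" : (S\(PP\NP))/PP
    [3,7] PP   >
      [3,6] PP/(PP\S)   <
        [3,5] S   >
          [3,4] "a" : S/(S\N)
          [4,5] "gave" : S\N
        [5,6] "chased" : (PP/(PP\S))\S
      [6,7] "built" : PP\S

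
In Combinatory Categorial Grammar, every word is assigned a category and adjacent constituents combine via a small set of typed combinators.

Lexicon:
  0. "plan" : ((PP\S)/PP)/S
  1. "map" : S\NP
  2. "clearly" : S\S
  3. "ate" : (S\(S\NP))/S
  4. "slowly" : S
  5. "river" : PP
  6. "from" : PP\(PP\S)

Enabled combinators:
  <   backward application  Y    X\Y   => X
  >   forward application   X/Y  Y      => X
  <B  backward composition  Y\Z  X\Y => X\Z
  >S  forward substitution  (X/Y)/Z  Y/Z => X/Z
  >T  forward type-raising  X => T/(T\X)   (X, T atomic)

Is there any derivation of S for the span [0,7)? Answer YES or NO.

NO

((PP\S)/PP)/S S\NP S\S (S\(S\NP))/S S PP PP\(PP\S)
CKY chart[0,7] = {N/(N\PP), NP/(NP\PP), PP, PP/(PP\PP), S/(S\PP)}; S ∉ chart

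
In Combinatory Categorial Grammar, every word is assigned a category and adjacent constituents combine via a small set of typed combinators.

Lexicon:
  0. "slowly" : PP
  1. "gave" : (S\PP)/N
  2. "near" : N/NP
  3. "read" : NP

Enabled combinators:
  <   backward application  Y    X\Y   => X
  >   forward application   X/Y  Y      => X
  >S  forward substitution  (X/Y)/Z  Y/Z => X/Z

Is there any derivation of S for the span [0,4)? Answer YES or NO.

YES

[0,4] S   <
  [0,1] "slowly" : PP
  [1,4] S\PP   >
    [1,2] "gave" : (S\PP)/N
    [2,4] N   >
      [2,3] "near" : N/NP
      [3,4] "read" : NP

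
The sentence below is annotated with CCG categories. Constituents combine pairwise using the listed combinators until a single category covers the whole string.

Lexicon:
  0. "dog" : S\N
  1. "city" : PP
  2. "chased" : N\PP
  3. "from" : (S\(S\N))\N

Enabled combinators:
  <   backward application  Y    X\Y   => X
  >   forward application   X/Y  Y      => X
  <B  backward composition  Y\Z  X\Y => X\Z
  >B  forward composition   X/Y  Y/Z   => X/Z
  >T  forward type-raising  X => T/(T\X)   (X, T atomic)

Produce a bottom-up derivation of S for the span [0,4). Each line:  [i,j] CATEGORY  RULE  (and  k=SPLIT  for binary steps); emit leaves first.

[0,4] S   <
  [0,1] "dog" : S\N
  [1,4] S\(S\N)   <
    [1,3] N   >
      [1,2] N/(N\PP)   >T
        [1,2] "city" : PP
      [2,3] "chased" : N\PP
    [3,4] "from" : (S\(S\N))\N

[0,1] S\N  lex  "dog"
[1,2] PP  lex  "city"
[1,2] N/(N\PP)  >T
[2,3] N\PP  lex  "chased"
[1,3] N  >  k=2
[3,4] (S\(S\N))\N  lex  "from"
[1,4] S\(S\N)  <  k=3
[0,4] S  <  k=1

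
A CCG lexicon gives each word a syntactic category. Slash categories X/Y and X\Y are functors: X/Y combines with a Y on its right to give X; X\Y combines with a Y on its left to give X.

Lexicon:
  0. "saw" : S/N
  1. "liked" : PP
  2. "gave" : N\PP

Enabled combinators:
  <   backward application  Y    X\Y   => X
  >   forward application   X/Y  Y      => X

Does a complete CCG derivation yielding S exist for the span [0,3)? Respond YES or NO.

[0,3] S   >
  [0,1] "saw" : S/N
  [1,3] N   <
    [1,2] "liked" : PP
    [2,3] "gave" : N\PP

YES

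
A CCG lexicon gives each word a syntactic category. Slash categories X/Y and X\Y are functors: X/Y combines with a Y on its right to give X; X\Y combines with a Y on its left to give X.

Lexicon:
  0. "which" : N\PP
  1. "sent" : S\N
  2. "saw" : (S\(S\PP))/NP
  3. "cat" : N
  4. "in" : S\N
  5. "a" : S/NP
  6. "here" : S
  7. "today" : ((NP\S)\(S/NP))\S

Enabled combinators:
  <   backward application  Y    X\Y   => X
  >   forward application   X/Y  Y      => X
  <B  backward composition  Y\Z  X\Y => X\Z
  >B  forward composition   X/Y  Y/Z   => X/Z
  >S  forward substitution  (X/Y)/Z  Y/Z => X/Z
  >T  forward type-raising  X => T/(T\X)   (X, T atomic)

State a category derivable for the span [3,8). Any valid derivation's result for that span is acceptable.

NP

[0,8] S   <
  [0,2] S\PP   <B
    [0,1] "which" : N\PP
    [1,2] "sent" : S\N
  [2,8] S\(S\PP)   >
    [2,3] "saw" : (S\(S\PP))/NP
    [3,8] NP   <
      [3,5] S   <
        [3,4] "cat" : N
        [4,5] "in" : S\N
      [5,8] NP\S   <
        [5,6] "a" : S/NP
        [6,8] (NP\S)\(S/NP)   <
          [6,7] "here" : S
          [7,8] "today" : ((NP\S)\(S/NP))\S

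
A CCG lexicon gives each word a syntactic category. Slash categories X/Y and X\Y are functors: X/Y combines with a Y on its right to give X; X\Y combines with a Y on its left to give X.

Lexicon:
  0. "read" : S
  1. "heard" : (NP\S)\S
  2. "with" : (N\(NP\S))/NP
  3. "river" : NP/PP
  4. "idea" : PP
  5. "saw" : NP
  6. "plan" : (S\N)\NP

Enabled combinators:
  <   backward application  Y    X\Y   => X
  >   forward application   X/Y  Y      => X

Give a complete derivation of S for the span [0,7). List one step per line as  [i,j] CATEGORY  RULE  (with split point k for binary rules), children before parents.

[0,7] S   <
  [0,5] N   <
    [0,2] NP\S   <
      [0,1] "read" : S
      [1,2] "heard" : (NP\S)\S
    [2,5] N\(NP\S)   >
      [2,3] "with" : (N\(NP\S))/NP
      [3,5] NP   >
        [3,4] "river" : NP/PP
        [4,5] "idea" : PP
  [5,7] S\N   <
    [5,6] "saw" : NP
    [6,7] "plan" : (S\N)\NP

[0,1] S  lex  "read"
[1,2] (NP\S)\S  lex  "heard"
[0,2] NP\S  <  k=1
[2,3] (N\(NP\S))/NP  lex  "with"
[3,4] NP/PP  lex  "river"
[4,5] PP  lex  "idea"
[3,5] NP  >  k=4
[2,5] N\(NP\S)  >  k=3
[0,5] N  <  k=2
[5,6] NP  lex  "saw"
[6,7] (S\N)\NP  lex  "plan"
[5,7] S\N  <  k=6
[0,7] S  <  k=5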